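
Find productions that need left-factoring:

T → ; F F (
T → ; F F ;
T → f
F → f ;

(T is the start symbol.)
Left-factoring is needed when two productions for the same non-terminal
share a common prefix on the right-hand side.

Productions for T:
  T → ; F F (
  T → ; F F ;
  T → f

Found common prefix '; F F' in productions for T

Answer: Yes, T has productions with common prefix '; F F'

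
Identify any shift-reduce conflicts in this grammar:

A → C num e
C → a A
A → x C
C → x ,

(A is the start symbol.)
A shift-reduce conflict occurs when an LR(0) state has both:
  - a complete (reduce) item [A → α .] (dot at the end), and
  - a shift item [B → β . c γ] (dot before a terminal).

Augment with A' → A and build the canonical LR(0) collection (I0 = CLOSURE({[A' → . A]}), then GOTO on every symbol after a dot until no new states appear). It has 11 states:
  I0: { [A → . C num e], [A → . x C], [A' → . A], [C → . a A], [C → . x ,] }  — shift
  I1: { [A' → A .] }  — accept
  I2: { [A → C . num e] }  — shift
  I3: { [A → . C num e], [A → . x C], [C → . a A], [C → . x ,], [C → a . A] }  — shift
  I4: { [A → x . C], [C → . a A], [C → . x ,], [C → x . ,] }  — shift
  I5: { [C → x , .] }  — reduce
  I6: { [A → x C .] }  — reduce
  I7: { [C → x . ,] }  — shift
  I8: { [C → a A .] }  — reduce
  I9: { [A → C num . e] }  — shift
  I10: { [A → C num e .] }  — reduce

No state contains both a complete item and a shift item.

Answer: No shift-reduce conflicts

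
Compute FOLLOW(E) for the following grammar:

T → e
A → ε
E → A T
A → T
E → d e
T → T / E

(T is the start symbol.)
To compute FOLLOW(E), find every occurrence of E on a right-hand side N → α E β: add FIRST(β) \ {ε}, and if β is empty or nullable also add FOLLOW(N). Iterate to a fixed point.

In T → T / E: E is at the end, add FOLLOW(T)

The FOLLOW sets referred to above (computed the same way, to a fixed point):
  FOLLOW(T) = { $, '/', 'e' }

Taking the union: FOLLOW(E) = { $, '/', 'e' }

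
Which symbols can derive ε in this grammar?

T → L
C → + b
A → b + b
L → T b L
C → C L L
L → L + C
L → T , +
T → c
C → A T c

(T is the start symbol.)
None

There are no ε-productions, so no non-terminal can derive ε.
No non-terminals are nullable.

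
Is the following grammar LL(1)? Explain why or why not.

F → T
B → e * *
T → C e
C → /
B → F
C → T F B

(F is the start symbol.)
No. Predict set conflict for C: { '/' }

Relevant sets:
  FIRST(F) = { '/' }
  FIRST(T) = { '/' }

For B:
  PREDICT(B → e '*' '*') = { 'e' }
  PREDICT(B → F) = { '/' }
For C:
  PREDICT(C → '/') = { '/' }
  PREDICT(C → T F B) = { '/' }
F, T have a single production, so nothing to check there.

Conflict found: Predict set conflict for C: { '/' }
The grammar is NOT LL(1).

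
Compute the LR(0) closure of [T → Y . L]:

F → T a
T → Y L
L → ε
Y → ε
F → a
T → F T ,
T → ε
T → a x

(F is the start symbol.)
{ [L → .], [T → Y . L] }

To compute CLOSURE, for each item [A → α.Bβ] where B is a non-terminal, add [B → .γ] for all productions B → γ; repeat for the newly added items until nothing changes.

Start with: [T → Y . L]
  [T → Y . L] has the dot before L: add [L → .]
No further items can be added.

CLOSURE = { [L → .], [T → Y . L] }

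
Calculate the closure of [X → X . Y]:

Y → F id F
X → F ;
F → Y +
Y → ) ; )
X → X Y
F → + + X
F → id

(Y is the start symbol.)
{ [F → . + + X], [F → . Y +], [F → . id], [X → X . Y], [Y → . ) ; )], [Y → . F id F] }

Start with: [X → X . Y]
  [X → X . Y] has the dot before Y: add [Y → . F id F], [Y → . ) ; )]
  [Y → . F id F] has the dot before F: add [F → . Y +], [F → . + + X], [F → . id]
No further items can be added.

CLOSURE = { [F → . + + X], [F → . Y +], [F → . id], [X → X . Y], [Y → . ) ; )], [Y → . F id F] }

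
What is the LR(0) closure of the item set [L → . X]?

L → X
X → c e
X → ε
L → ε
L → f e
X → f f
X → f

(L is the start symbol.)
{ [L → . X], [X → . c e], [X → . f f], [X → . f], [X → .] }

To compute CLOSURE, for each item [A → α.Bβ] where B is a non-terminal, add [B → .γ] for all productions B → γ; repeat for the newly added items until nothing changes.

Start with: [L → . X]
  [L → . X] has the dot before X: add [X → . c e], [X → .], [X → . f f], [X → . f]
No further items can be added.

CLOSURE = { [L → . X], [X → . c e], [X → . f f], [X → . f], [X → .] }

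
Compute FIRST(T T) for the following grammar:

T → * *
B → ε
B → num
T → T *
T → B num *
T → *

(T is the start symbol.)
{ '*', 'num' }

FIRST sets of the non-terminals involved (from the grammar, by fixed-point iteration):
  FIRST(T) = { '*', 'num' }

To compute FIRST(T T), process the symbols left to right:
Symbol T is a non-terminal. Add FIRST(T) \ {ε} = { '*', 'num' }
T is not nullable (ε ∉ FIRST(T)), so stop here.
FIRST(T T) = { '*', 'num' }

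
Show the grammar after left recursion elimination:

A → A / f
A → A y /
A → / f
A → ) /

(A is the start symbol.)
A → / f A'
A → ) / A'
A' → / f A'
A' → y / A'
A' → ε

A is directly left-recursive. The standard transformation for
  A → A α₁ | ... | A α_m | β₁ | ... | β_n
is
  A  → β₁ A' | ... | β_n A'
  A' → α₁ A' | ... | α_m A' | ε

A → / f becomes A → / f A'
A → ) / becomes A → ) / A'
A → A / f becomes A' → / f A'
A → A y / becomes A' → y / A'
Add A' → ε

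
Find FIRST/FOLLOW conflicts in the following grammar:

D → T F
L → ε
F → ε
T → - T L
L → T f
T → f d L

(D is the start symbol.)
Nullable non-terminals: F, L.
FIRST sets used below: FIRST(T) = { '-', 'f' }
F has a nullable alternative but only one production, so nothing to check.

L: nullable alternative(s) L → ε; FOLLOW(L) = { $, '-', 'f' }
  L → ε: FIRST \ {ε} = { } — this is the only nullable alternative, skip
  L → T f: FIRST \ {ε} = { '-', 'f' } — overlaps FOLLOW(L) on { '-', 'f' }: CONFLICT

D, T have no nullable alternative, so no FIRST/FOLLOW check is needed there.

So the grammar has 1 FIRST/FOLLOW conflict (marked CONFLICT above).

Answer: Yes. L → T f with FOLLOW(L) on { '-', 'f' }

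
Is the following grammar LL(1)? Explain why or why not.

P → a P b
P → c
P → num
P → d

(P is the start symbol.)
Yes, the grammar is LL(1).

For P:
  PREDICT(P → a P b) = { 'a' }
  PREDICT(P → c) = { 'c' }
  PREDICT(P → num) = { 'num' }
  PREDICT(P → d) = { 'd' }

All predict sets are disjoint. The grammar IS LL(1).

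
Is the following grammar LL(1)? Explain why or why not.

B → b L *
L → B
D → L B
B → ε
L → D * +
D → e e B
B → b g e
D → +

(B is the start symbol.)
A grammar is LL(1) if for each non-terminal N with multiple productions, the predict sets of those productions are pairwise disjoint, where PREDICT(N → α) = (FIRST(α) \ {ε}) ∪ (FOLLOW(N) if α ⇒* ε).

Relevant sets:
  FIRST(B) = { 'b', ε }
  FIRST(D) = { '*', '+', 'b', 'e', ε }
  FIRST(L) = { '*', '+', 'b', 'e', ε }
  FOLLOW(B) = { $, '*', 'b' }
  FOLLOW(L) = { '*', 'b' }
  FOLLOW(D) = { '*' }

For B:
  PREDICT(B → b L '*') = { 'b' }
  PREDICT(B → ε) = { $, '*', 'b' }
  PREDICT(B → b g e) = { 'b' }
For L:
  PREDICT(L → B) = { '*', 'b' }
  PREDICT(L → D '*' '+') = { '*', '+', 'b', 'e' }
For D:
  PREDICT(D → L B) = { '*', '+', 'b', 'e' }
  PREDICT(D → e e B) = { 'e' }
  PREDICT(D → '+') = { '+' }

Conflict found: Predict set conflict for B: { 'b' }
The grammar is NOT LL(1).

Answer: No. Predict set conflict for B: { 'b' }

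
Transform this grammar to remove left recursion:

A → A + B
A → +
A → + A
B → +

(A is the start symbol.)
A → + A'
A → + A A'
A' → + B A'
A' → ε
B → +

A is directly left-recursive. The standard transformation for
  A → A α₁ | ... | A α_m | β₁ | ... | β_n
is
  A  → β₁ A' | ... | β_n A'
  A' → α₁ A' | ... | α_m A' | ε

A → + becomes A → + A'
A → + A becomes A → + A A'
A → A + B becomes A' → + B A'
Add A' → ε

Productions for other non-terminals are unchanged:
  B → +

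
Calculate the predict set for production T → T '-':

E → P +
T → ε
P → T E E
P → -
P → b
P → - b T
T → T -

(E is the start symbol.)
{ '-' }

PREDICT(T → T '-') = (FIRST(RHS) \ {ε}) ∪ (FOLLOW(T) if ε ∈ FIRST(RHS), i.e. RHS ⇒* ε)
FIRST(T) = { '-', ε }
FIRST(T '-') = { '-' }
ε ∉ FIRST(T '-'), so FOLLOW(T) is not added.
PREDICT(T → T '-') = { '-' }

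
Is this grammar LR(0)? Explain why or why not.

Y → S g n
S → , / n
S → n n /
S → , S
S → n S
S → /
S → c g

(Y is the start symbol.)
No. Reduce-reduce conflict: [S → / .] and [S → n n / .]

A grammar is LR(0) if no state in the canonical LR(0) collection has:
  - both a shift item (dot before a terminal) and a complete item (shift-reduce conflict), or
  - two or more complete items (reduce-reduce conflict; the accept item [Y' → Y .] counts as a complete item here).

Augment with Y' → Y and build the canonical LR(0) collection (I0 = CLOSURE({[Y' → . Y]}), then GOTO on every symbol after a dot until no new states appear). It has 16 states:
  I0: { [S → . , / n], [S → . , S], [S → . /], [S → . c g], [S → . n S], [S → . n n /], [Y → . S g n], [Y' → . Y] }  — shift
  I1: { [S → , . / n], [S → , . S], [S → . , / n], [S → . , S], [S → . /], [S → . c g], [S → . n S], [S → . n n /] }  — shift
  I2: { [S → / .] }  — reduce
  I3: { [Y → S . g n] }  — shift
  I4: { [Y' → Y .] }  — accept
  I5: { [S → c . g] }  — shift
  I6: { [S → . , / n], [S → . , S], [S → . /], [S → . c g], [S → . n S], [S → . n n /], [S → n . S], [S → n . n /] }  — shift
  I7: { [S → n S .] }  — reduce
  I8: { [S → . , / n], [S → . , S], [S → . /], [S → . c g], [S → . n S], [S → . n n /], [S → n . S], [S → n . n /], [S → n n . /] }  — shift
  I9: { [S → / .], [S → n n / .] }  — 2 reduces
  I10: { [S → c g .] }  — reduce
  I11: { [Y → S g . n] }  — shift
  I12: { [Y → S g n .] }  — reduce
  I13: { [S → , / . n], [S → / .] }  — shift, reduce
  I14: { [S → , S .] }  — reduce
  I15: { [S → , / n .] }  — reduce

Conflict in state I9:
  Reduce-reduce conflict: [S → / .] and [S → n n / .]
So the grammar is NOT LR(0).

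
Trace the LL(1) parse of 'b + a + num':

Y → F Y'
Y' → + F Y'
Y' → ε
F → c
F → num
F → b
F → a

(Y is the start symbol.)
LL(1) parsing maintains a stack (initially the start symbol over $) and the input. At each step: if the stack top is a terminal, match it against the current input token; if it is a non-terminal N, replace it with the RHS of M[N, lookahead] (the unique production whose predict set contains the lookahead).

Stack is shown with the top on the left.

Stack     Input          Action
-------------------------------
Y $       b + a + num $  output Y → F Y'
F Y' $    b + a + num $  output F → b
b Y' $    b + a + num $  match 'b'
Y' $      + a + num $    output Y' → + F Y'
+ F Y' $  + a + num $    match '+'
F Y' $    a + num $      output F → a
a Y' $    a + num $      match 'a'
Y' $      + num $        output Y' → + F Y'
+ F Y' $  + num $        match '+'
F Y' $    num $          output F → num
num Y' $  num $          match 'num'
Y' $      $              output Y' → ε
$         $              accept

The string is accepted.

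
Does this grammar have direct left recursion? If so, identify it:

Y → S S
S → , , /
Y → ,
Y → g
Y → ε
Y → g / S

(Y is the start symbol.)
Direct left recursion occurs when N → N α for some non-terminal N (the right-hand side begins with the left-hand side itself).

Y → S S: starts with S
S → , , /: starts with ','
Y → ,: starts with ','
Y → g: starts with g
Y → ε: starts with ε
Y → g / S: starts with g

No direct left recursion found.

Answer: No direct left recursion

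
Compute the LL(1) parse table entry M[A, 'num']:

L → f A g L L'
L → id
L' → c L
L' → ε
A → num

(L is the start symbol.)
To find M[A, 'num'], we find productions for A where 'num' is in the predict set (PREDICT(N → α) = (FIRST(α) \ {ε}) ∪ (FOLLOW(N) if α ⇒* ε)).

A → num: PREDICT = { 'num' }
  'num' is in predict set, so this production goes in M[A, 'num']

M[A, 'num'] = A → num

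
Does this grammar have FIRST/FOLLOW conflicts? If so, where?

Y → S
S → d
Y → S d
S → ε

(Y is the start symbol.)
A FIRST/FOLLOW conflict occurs when a non-terminal N has a nullable alternative N → β (β ⇒* ε) and another alternative N → α with FIRST(α) ∩ FOLLOW(N) ≠ ∅: on such a lookahead the parser cannot decide between expanding α and letting N vanish via β.

Nullable non-terminals: S, Y.
FIRST sets used below: FIRST(S) = { 'd', ε }

S: nullable alternative(s) S → ε; FOLLOW(S) = { $, 'd' }
  S → d: FIRST \ {ε} = { 'd' } — overlaps FOLLOW(S) on { 'd' }: CONFLICT
  S → ε: FIRST \ {ε} = { } — this is the only nullable alternative, skip

Y: nullable alternative(s) Y → S; FOLLOW(Y) = { $ }
  Y → S: FIRST \ {ε} = { 'd' } — this is the only nullable alternative, skip
  Y → S d: FIRST \ {ε} = { 'd' } — disjoint from FOLLOW(Y)

So the grammar has 1 FIRST/FOLLOW conflict (marked CONFLICT above).

Answer: Yes. S → d with FOLLOW(S) on { 'd' }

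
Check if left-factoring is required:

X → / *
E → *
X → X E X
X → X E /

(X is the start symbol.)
Left-factoring is needed when two productions for the same non-terminal
share a common prefix on the right-hand side.

Productions for X:
  X → / *
  X → X E X
  X → X E /

Found common prefix 'X E' in productions for X

Answer: Yes, X has productions with common prefix 'X E'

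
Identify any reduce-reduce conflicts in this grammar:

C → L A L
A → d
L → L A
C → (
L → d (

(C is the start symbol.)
Augment with C' → C and build the canonical LR(0) collection (I0 = CLOSURE({[C' → . C]}), then GOTO on every symbol after a dot until no new states appear). It has 10 states:
  I0: { [C → . (], [C → . L A L], [C' → . C], [L → . L A], [L → . d (] }  — shift
  I1: { [C → ( .] }  — reduce
  I2: { [C' → C .] }  — accept
  I3: { [A → . d], [C → L . A L], [L → L . A] }  — shift
  I4: { [L → d . (] }  — shift
  I5: { [L → d ( .] }  — reduce
  I6: { [C → L A . L], [L → . L A], [L → . d (], [L → L A .] }  — shift, reduce
  I7: { [A → d .] }  — reduce
  I8: { [A → . d], [C → L A L .], [L → L . A] }  — shift, reduce
  I9: { [L → L A .] }  — reduce

No state contains more than one complete item.

Answer: No reduce-reduce conflicts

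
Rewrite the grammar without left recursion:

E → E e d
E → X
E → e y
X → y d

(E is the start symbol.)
E is directly left-recursive. The standard transformation for
  A → A α₁ | ... | A α_m | β₁ | ... | β_n
is
  A  → β₁ A' | ... | β_n A'
  A' → α₁ A' | ... | α_m A' | ε

E → X becomes E → X E'
E → e y becomes E → e y E'
E → E e d becomes E' → e d E'
Add E' → ε

Productions for other non-terminals are unchanged:
  X → y d

Resulting grammar:
E → X E'
E → e y E'
E' → e d E'
E' → ε
X → y d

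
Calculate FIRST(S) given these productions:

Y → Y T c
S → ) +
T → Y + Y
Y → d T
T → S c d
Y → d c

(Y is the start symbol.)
To compute FIRST(S), examine every production with S on the left-hand side, reading each right-hand side left to right until a non-nullable symbol is reached.

From S → ) +:
  - ')' is a terminal: add ')' and stop

Collecting: FIRST(S) = { ')' }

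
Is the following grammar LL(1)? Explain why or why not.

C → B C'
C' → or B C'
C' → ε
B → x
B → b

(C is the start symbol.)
Relevant sets:
  FOLLOW(C') = { $ }

For C':
  PREDICT(C' → or B C') = { 'or' }
  PREDICT(C' → ε) = { $ }
For B:
  PREDICT(B → x) = { 'x' }
  PREDICT(B → b) = { 'b' }
C has a single production, so nothing to check there.

All predict sets are disjoint. The grammar IS LL(1).

Answer: Yes, the grammar is LL(1).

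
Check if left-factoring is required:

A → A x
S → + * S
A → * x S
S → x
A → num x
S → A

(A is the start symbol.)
No, left-factoring is not needed

Left-factoring is needed when two productions for the same non-terminal
share a common prefix on the right-hand side.

Productions for A:
  A → A x
  A → * x S
  A → num x
Productions for S:
  S → + * S
  S → x
  S → A

No common prefixes found.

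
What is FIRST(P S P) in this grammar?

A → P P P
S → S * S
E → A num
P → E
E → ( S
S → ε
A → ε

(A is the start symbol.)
FIRST sets of the non-terminals involved (from the grammar, by fixed-point iteration):
  FIRST(P) = { '(', 'num' }

To compute FIRST(P S P), process the symbols left to right:
Symbol P is a non-terminal. Add FIRST(P) \ {ε} = { '(', 'num' }
P is not nullable (ε ∉ FIRST(P)), so stop here.
FIRST(P S P) = { '(', 'num' }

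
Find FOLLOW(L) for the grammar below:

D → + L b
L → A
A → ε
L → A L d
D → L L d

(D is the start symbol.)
To compute FOLLOW(L), find every occurrence of L on a right-hand side N → α L β: add FIRST(β) \ {ε}, and if β is empty or nullable also add FOLLOW(N). Iterate to a fixed point.

In D → + L b: L is followed by b, add FIRST(b) \ {ε} = { 'b' }
In L → A L d: L is followed by d, add FIRST(d) \ {ε} = { 'd' }
In D → L L d: L is followed by L d, add FIRST(L d) \ {ε} = { 'd' }
In D → L L d: L is followed by d, add FIRST(d) \ {ε} = { 'd' }

Taking the union: FOLLOW(L) = { 'b', 'd' }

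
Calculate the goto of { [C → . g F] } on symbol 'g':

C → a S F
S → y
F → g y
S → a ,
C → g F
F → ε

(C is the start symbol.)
GOTO(I, 'g') = CLOSURE({ [A → αX.β] : [A → α.Xβ] ∈ I, X = 'g' })

Items with dot before 'g', with the dot advanced:
  [C → . g F] → [C → g . F]
Closure of the advanced items:
  [C → g . F] has the dot before F: add [F → . g y], [F → .]

GOTO = { [C → g . F], [F → . g y], [F → .] }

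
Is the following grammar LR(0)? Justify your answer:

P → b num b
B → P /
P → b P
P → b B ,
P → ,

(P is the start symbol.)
A grammar is LR(0) if no state in the canonical LR(0) collection has:
  - both a shift item (dot before a terminal) and a complete item (shift-reduce conflict), or
  - two or more complete items (reduce-reduce conflict; the accept item [P' → P .] counts as a complete item here).

Augment with P' → P and build the canonical LR(0) collection (I0 = CLOSURE({[P' → . P]}), then GOTO on every symbol after a dot until no new states appear). It has 10 states:
  I0: { [P → . ,], [P → . b B ,], [P → . b P], [P → . b num b], [P' → . P] }  — shift
  I1: { [P → , .] }  — reduce
  I2: { [P' → P .] }  — accept
  I3: { [B → . P /], [P → . ,], [P → . b B ,], [P → . b P], [P → . b num b], [P → b . B ,], [P → b . P], [P → b . num b] }  — shift
  I4: { [P → b B . ,] }  — shift
  I5: { [B → P . /], [P → b P .] }  — shift, reduce
  I6: { [P → b num . b] }  — shift
  I7: { [P → b num b .] }  — reduce
  I8: { [B → P / .] }  — reduce
  I9: { [P → b B , .] }  — reduce

Conflict in state I5:
  Shift-reduce conflict between [P → b P .] and [B → P . /]
So the grammar is NOT LR(0).

Answer: No. Shift-reduce conflict between [P → b P .] and [B → P . /]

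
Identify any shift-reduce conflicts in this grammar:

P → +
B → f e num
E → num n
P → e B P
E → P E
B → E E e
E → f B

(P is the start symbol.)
Augment with P' → P and build the canonical LR(0) collection (I0 = CLOSURE({[P' → . P]}), then GOTO on every symbol after a dot until no new states appear). It has 18 states:
  I0: { [P → . +], [P → . e B P], [P' → . P] }  — shift
  I1: { [P → + .] }  — reduce
  I2: { [P' → P .] }  — accept
  I3: { [B → . E E e], [B → . f e num], [E → . P E], [E → . f B], [E → . num n], [P → . +], [P → . e B P], [P → e . B P] }  — shift
  I4: { [P → . +], [P → . e B P], [P → e B . P] }  — shift
  I5: { [B → E . E e], [E → . P E], [E → . f B], [E → . num n], [P → . +], [P → . e B P] }  — shift
  I6: { [E → . P E], [E → . f B], [E → . num n], [E → P . E], [P → . +], [P → . e B P] }  — shift
  I7: { [B → . E E e], [B → . f e num], [B → f . e num], [E → . P E], [E → . f B], [E → . num n], [E → f . B], [P → . +], [P → . e B P] }  — shift
  I8: { [E → num . n] }  — shift
  I9: { [E → num n .] }  — reduce
  I10: { [E → f B .] }  — reduce
  I11: { [B → . E E e], [B → . f e num], [B → f e . num], [E → . P E], [E → . f B], [E → . num n], [P → . +], [P → . e B P], [P → e . B P] }  — shift
  I12: { [B → f e num .], [E → num . n] }  — shift, reduce
  I13: { [E → P E .] }  — reduce
  I14: { [B → . E E e], [B → . f e num], [E → . P E], [E → . f B], [E → . num n], [E → f . B], [P → . +], [P → . e B P] }  — shift
  I15: { [B → E E . e] }  — shift
  I16: { [B → E E e .] }  — reduce
  I17: { [P → e B P .] }  — reduce

I12 contains reduce item [B → f e num .] and shift item [E → num . n] — shift-reduce conflict.

Answer: Yes — I12: [B → f e num .] vs [E → num . n]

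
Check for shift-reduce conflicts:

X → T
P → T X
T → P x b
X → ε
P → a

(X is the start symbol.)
A shift-reduce conflict occurs when an LR(0) state has both:
  - a complete (reduce) item [A → α .] (dot at the end), and
  - a shift item [B → β . c γ] (dot before a terminal).

Augment with X' → X and build the canonical LR(0) collection (I0 = CLOSURE({[X' → . X]}), then GOTO on every symbol after a dot until no new states appear). It has 8 states:
  I0: { [P → . T X], [P → . a], [T → . P x b], [X → . T], [X → .], [X' → . X] }  — shift, reduce
  I1: { [T → P . x b] }  — shift
  I2: { [P → . T X], [P → . a], [P → T . X], [T → . P x b], [X → . T], [X → .], [X → T .] }  — shift, 2 reduces
  I3: { [X' → X .] }  — accept
  I4: { [P → a .] }  — reduce
  I5: { [P → T X .] }  — reduce
  I6: { [T → P x . b] }  — shift
  I7: { [T → P x b .] }  — reduce

I0 contains reduce item [X → .] and shift item [P → . a] — shift-reduce conflict.
I2 contains reduce items [X → .], [X → T .] and shift item [P → . a] — shift-reduce conflict.

Answer: Yes — I0: [X → .] vs [P → . a]; I2: [X → .] vs [P → . a]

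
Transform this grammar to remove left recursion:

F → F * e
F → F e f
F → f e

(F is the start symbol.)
F is directly left-recursive. The standard transformation for
  A → A α₁ | ... | A α_m | β₁ | ... | β_n
is
  A  → β₁ A' | ... | β_n A'
  A' → α₁ A' | ... | α_m A' | ε

F → f e becomes F → f e F'
F → F * e becomes F' → * e F'
F → F e f becomes F' → e f F'
Add F' → ε

Resulting grammar:
F → f e F'
F' → * e F'
F' → e f F'
F' → ε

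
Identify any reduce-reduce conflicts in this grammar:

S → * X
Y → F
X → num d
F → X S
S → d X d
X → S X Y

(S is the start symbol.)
No reduce-reduce conflicts

A reduce-reduce conflict occurs when an LR(0) state has two complete items [A → α .] and [B → β .] — both call for a reduction, and with no lookahead the parser cannot choose between them.

Augment with S' → S and build the canonical LR(0) collection (I0 = CLOSURE({[S' → . S]}), then GOTO on every symbol after a dot until no new states appear). It has 15 states:
  I0: { [S → . * X], [S → . d X d], [S' → . S] }  — shift
  I1: { [S → * . X], [S → . * X], [S → . d X d], [X → . S X Y], [X → . num d] }  — shift
  I2: { [S' → S .] }  — accept
  I3: { [S → . * X], [S → . d X d], [S → d . X d], [X → . S X Y], [X → . num d] }  — shift
  I4: { [S → . * X], [S → . d X d], [X → . S X Y], [X → . num d], [X → S . X Y] }  — shift
  I5: { [S → d X . d] }  — shift
  I6: { [X → num . d] }  — shift
  I7: { [X → num d .] }  — reduce
  I8: { [S → d X d .] }  — reduce
  I9: { [F → . X S], [S → . * X], [S → . d X d], [X → . S X Y], [X → . num d], [X → S X . Y], [Y → . F] }  — shift
  I10: { [Y → F .] }  — reduce
  I11: { [F → X . S], [S → . * X], [S → . d X d] }  — shift
  I12: { [X → S X Y .] }  — reduce
  I13: { [F → X S .] }  — reduce
  I14: { [S → * X .] }  — reduce

No state contains more than one complete item.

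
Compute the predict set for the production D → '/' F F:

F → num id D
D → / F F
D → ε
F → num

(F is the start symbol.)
PREDICT(D → '/' F F) = (FIRST(RHS) \ {ε}) ∪ (FOLLOW(D) if ε ∈ FIRST(RHS), i.e. RHS ⇒* ε)
FIRST('/' F F) = { '/' }
ε ∉ FIRST('/' F F), so FOLLOW(D) is not added.
PREDICT(D → '/' F F) = { '/' }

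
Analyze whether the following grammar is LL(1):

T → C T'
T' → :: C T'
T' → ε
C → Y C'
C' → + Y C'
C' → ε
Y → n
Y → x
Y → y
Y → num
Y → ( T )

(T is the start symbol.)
A grammar is LL(1) if for each non-terminal N with multiple productions, the predict sets of those productions are pairwise disjoint, where PREDICT(N → α) = (FIRST(α) \ {ε}) ∪ (FOLLOW(N) if α ⇒* ε).

Relevant sets:
  FOLLOW(T') = { $, ')' }
  FOLLOW(C') = { $, ')', '::' }

For T':
  PREDICT(T' → :: C T') = { '::' }
  PREDICT(T' → ε) = { $, ')' }
For C':
  PREDICT(C' → '+' Y C') = { '+' }
  PREDICT(C' → ε) = { $, ')', '::' }
For Y:
  PREDICT(Y → n) = { 'n' }
  PREDICT(Y → x) = { 'x' }
  PREDICT(Y → y) = { 'y' }
  PREDICT(Y → num) = { 'num' }
  PREDICT(Y → '(' T ')') = { '(' }
T, C have a single production, so nothing to check there.

All predict sets are disjoint. The grammar IS LL(1).

Answer: Yes, the grammar is LL(1).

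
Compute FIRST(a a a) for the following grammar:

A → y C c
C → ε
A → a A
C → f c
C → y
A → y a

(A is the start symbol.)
To compute FIRST(a a a), process the symbols left to right:
Symbol a is a terminal. Add 'a' and stop.
FIRST(a a a) = { 'a' }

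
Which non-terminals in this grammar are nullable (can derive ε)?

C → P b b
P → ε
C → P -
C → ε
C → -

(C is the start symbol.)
ε-productions: P → ε, C → ε
So P, C are immediately nullable.
Every non-terminal is now nullable.
Nullable = { 'C', 'P' }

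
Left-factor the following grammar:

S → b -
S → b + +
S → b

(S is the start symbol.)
Left-factoring transforms A → αβ₁ | αβ₂ into A → αA' and A' → β₁ | β₂
(α is the longest common prefix among the alternatives). Repeat until
no nonterminal has two alternatives with a common prefix.

Round 1: S has alternatives sharing prefix 'b'. Introduce S': S → b S'
  Add: S' → -
  Add: S' → + +
  Add: S' → ε

No remaining common prefixes — done.

Resulting grammar:
S → b S'
S' → -
S' → + +
S' → ε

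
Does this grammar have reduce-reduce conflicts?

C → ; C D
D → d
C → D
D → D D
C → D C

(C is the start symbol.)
Yes — I6: [C → D .] vs [D → D D .]

A reduce-reduce conflict occurs when an LR(0) state has two complete items [A → α .] and [B → β .] — both call for a reduction, and with no lookahead the parser cannot choose between them.

Augment with C' → C and build the canonical LR(0) collection (I0 = CLOSURE({[C' → . C]}), then GOTO on every symbol after a dot until no new states appear). It has 10 states:
  I0: { [C → . ; C D], [C → . D C], [C → . D], [C' → . C], [D → . D D], [D → . d] }  — shift
  I1: { [C → . ; C D], [C → . D C], [C → . D], [C → ; . C D], [D → . D D], [D → . d] }  — shift
  I2: { [C' → C .] }  — accept
  I3: { [C → . ; C D], [C → . D C], [C → . D], [C → D . C], [C → D .], [D → . D D], [D → . d], [D → D . D] }  — shift, reduce
  I4: { [D → d .] }  — reduce
  I5: { [C → D C .] }  — reduce
  I6: { [C → . ; C D], [C → . D C], [C → . D], [C → D . C], [C → D .], [D → . D D], [D → . d], [D → D . D], [D → D D .] }  — shift, 2 reduces
  I7: { [C → ; C . D], [D → . D D], [D → . d] }  — shift
  I8: { [C → ; C D .], [D → . D D], [D → . d], [D → D . D] }  — shift, reduce
  I9: { [D → . D D], [D → . d], [D → D . D], [D → D D .] }  — shift, reduce

I6 contains complete items [C → D .], [D → D D .] — reduce-reduce conflict.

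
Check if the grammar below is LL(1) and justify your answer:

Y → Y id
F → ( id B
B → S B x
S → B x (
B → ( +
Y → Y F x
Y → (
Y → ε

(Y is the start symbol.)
No. Predict set conflict for Y: { '(', 'id' }

Relevant sets:
  FIRST(Y) = { '(', 'id', ε }
  FIRST(F) = { '(' }
  FIRST(S) = { '(' }
  FOLLOW(Y) = { $, '(', 'id' }

For Y:
  PREDICT(Y → Y id) = { '(', 'id' }
  PREDICT(Y → Y F x) = { '(', 'id' }
  PREDICT(Y → '(') = { '(' }
  PREDICT(Y → ε) = { $, '(', 'id' }
For B:
  PREDICT(B → S B x) = { '(' }
  PREDICT(B → '(' '+') = { '(' }
F, S have a single production, so nothing to check there.

Conflict found: Predict set conflict for Y: { '(', 'id' }
The grammar is NOT LL(1).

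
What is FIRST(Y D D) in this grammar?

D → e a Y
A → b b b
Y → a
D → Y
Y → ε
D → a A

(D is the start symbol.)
FIRST sets of the non-terminals involved (from the grammar, by fixed-point iteration):
  FIRST(Y) = { 'a', ε }
  FIRST(D) = { 'a', 'e', ε }

To compute FIRST(Y D D), process the symbols left to right:
Symbol Y is a non-terminal. Add FIRST(Y) \ {ε} = { 'a' }
Y is nullable (ε ∈ FIRST(Y)), continue to the next symbol.
Symbol D is a non-terminal. Add FIRST(D) \ {ε} = { 'a', 'e' }
D is nullable (ε ∈ FIRST(D)), continue to the next symbol.
Symbol D is a non-terminal. Add FIRST(D) \ {ε} = { 'a', 'e' }
D is nullable (ε ∈ FIRST(D)), continue to the next symbol.
All symbols are nullable, so ε is in the result.
FIRST(Y D D) = { 'a', 'e', ε }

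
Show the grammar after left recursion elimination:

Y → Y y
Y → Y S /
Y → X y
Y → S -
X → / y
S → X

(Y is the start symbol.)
Y → X y Y'
Y → S - Y'
Y' → y Y'
Y' → S / Y'
Y' → ε
X → / y
S → X

Y is directly left-recursive. The standard transformation for
  A → A α₁ | ... | A α_m | β₁ | ... | β_n
is
  A  → β₁ A' | ... | β_n A'
  A' → α₁ A' | ... | α_m A' | ε

Y → X y becomes Y → X y Y'
Y → S - becomes Y → S - Y'
Y → Y y becomes Y' → y Y'
Y → Y S / becomes Y' → S / Y'
Add Y' → ε

Productions for other non-terminals are unchanged:
  X → / y
  S → X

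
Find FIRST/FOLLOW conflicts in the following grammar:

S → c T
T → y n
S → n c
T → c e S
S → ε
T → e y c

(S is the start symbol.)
No FIRST/FOLLOW conflicts.

Nullable non-terminals: S.

S: nullable alternative(s) S → ε; FOLLOW(S) = { $ }
  S → c T: FIRST \ {ε} = { 'c' } — disjoint from FOLLOW(S)
  S → n c: FIRST \ {ε} = { 'n' } — disjoint from FOLLOW(S)
  S → ε: FIRST \ {ε} = { } — this is the only nullable alternative, skip

T has no nullable alternative, so no FIRST/FOLLOW check is needed there.

No FIRST/FOLLOW conflicts found.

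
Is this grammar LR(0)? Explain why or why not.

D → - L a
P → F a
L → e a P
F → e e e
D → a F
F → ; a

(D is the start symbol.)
Augment with D' → D and build the canonical LR(0) collection (I0 = CLOSURE({[D' → . D]}), then GOTO on every symbol after a dot until no new states appear). It has 17 states:
  I0: { [D → . - L a], [D → . a F], [D' → . D] }  — shift
  I1: { [D → - . L a], [L → . e a P] }  — shift
  I2: { [D' → D .] }  — accept
  I3: { [D → a . F], [F → . ; a], [F → . e e e] }  — shift
  I4: { [F → ; . a] }  — shift
  I5: { [D → a F .] }  — reduce
  I6: { [F → e . e e] }  — shift
  I7: { [F → e e . e] }  — shift
  I8: { [F → e e e .] }  — reduce
  I9: { [F → ; a .] }  — reduce
  I10: { [D → - L . a] }  — shift
  I11: { [L → e . a P] }  — shift
  I12: { [F → . ; a], [F → . e e e], [L → e a . P], [P → . F a] }  — shift
  I13: { [P → F . a] }  — shift
  I14: { [L → e a P .] }  — reduce
  I15: { [P → F a .] }  — reduce
  I16: { [D → - L a .] }  — reduce

Every state is either a pure shift/goto state or contains exactly one complete item and nothing to shift — no conflicts. The grammar is LR(0).

Answer: Yes, the grammar is LR(0)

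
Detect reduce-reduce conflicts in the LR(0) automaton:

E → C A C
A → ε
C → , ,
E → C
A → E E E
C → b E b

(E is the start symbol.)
A reduce-reduce conflict occurs when an LR(0) state has two complete items [A → α .] and [B → β .] — both call for a reduction, and with no lookahead the parser cannot choose between them.

Augment with E' → E and build the canonical LR(0) collection (I0 = CLOSURE({[E' → . E]}), then GOTO on every symbol after a dot until no new states appear). It has 13 states:
  I0: { [C → . , ,], [C → . b E b], [E → . C A C], [E → . C], [E' → . E] }  — shift
  I1: { [C → , . ,] }  — shift
  I2: { [A → . E E E], [A → .], [C → . , ,], [C → . b E b], [E → . C A C], [E → . C], [E → C . A C], [E → C .] }  — shift, 2 reduces
  I3: { [E' → E .] }  — accept
  I4: { [C → . , ,], [C → . b E b], [C → b . E b], [E → . C A C], [E → . C] }  — shift
  I5: { [C → b E . b] }  — shift
  I6: { [C → b E b .] }  — reduce
  I7: { [C → . , ,], [C → . b E b], [E → C A . C] }  — shift
  I8: { [A → E . E E], [C → . , ,], [C → . b E b], [E → . C A C], [E → . C] }  — shift
  I9: { [A → E E . E], [C → . , ,], [C → . b E b], [E → . C A C], [E → . C] }  — shift
  I10: { [A → E E E .] }  — reduce
  I11: { [E → C A C .] }  — reduce
  I12: { [C → , , .] }  — reduce

I2 contains complete items [A → .], [E → C .] — reduce-reduce conflict.

Answer: Yes — I2: [A → .] vs [E → C .]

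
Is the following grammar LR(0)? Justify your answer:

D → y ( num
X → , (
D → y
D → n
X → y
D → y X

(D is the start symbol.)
Augment with D' → D and build the canonical LR(0) collection (I0 = CLOSURE({[D' → . D]}), then GOTO on every symbol after a dot until no new states appear). It has 10 states:
  I0: { [D → . n], [D → . y ( num], [D → . y X], [D → . y], [D' → . D] }  — shift
  I1: { [D' → D .] }  — accept
  I2: { [D → n .] }  — reduce
  I3: { [D → y . ( num], [D → y . X], [D → y .], [X → . , (], [X → . y] }  — shift, reduce
  I4: { [D → y ( . num] }  — shift
  I5: { [X → , . (] }  — shift
  I6: { [D → y X .] }  — reduce
  I7: { [X → y .] }  — reduce
  I8: { [X → , ( .] }  — reduce
  I9: { [D → y ( num .] }  — reduce

Conflict in state I3:
  Shift-reduce conflict between [D → y .] and [D → y . ( num]
So the grammar is NOT LR(0).

Answer: No. Shift-reduce conflict between [D → y .] and [D → y . ( num]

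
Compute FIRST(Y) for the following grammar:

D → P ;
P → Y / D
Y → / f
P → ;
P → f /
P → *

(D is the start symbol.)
{ '/' }

To compute FIRST(Y), examine every production with Y on the left-hand side, reading each right-hand side left to right until a non-nullable symbol is reached.

From Y → / f:
  - '/' is a terminal: add '/' and stop

Collecting: FIRST(Y) = { '/' }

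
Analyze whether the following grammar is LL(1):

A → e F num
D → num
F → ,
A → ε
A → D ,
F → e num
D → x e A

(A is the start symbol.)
Yes, the grammar is LL(1).

Relevant sets:
  FIRST(D) = { 'num', 'x' }
  FOLLOW(A) = { $, ',' }

For A:
  PREDICT(A → e F num) = { 'e' }
  PREDICT(A → ε) = { $, ',' }
  PREDICT(A → D ',') = { 'num', 'x' }
For D:
  PREDICT(D → num) = { 'num' }
  PREDICT(D → x e A) = { 'x' }
For F:
  PREDICT(F → ',') = { ',' }
  PREDICT(F → e num) = { 'e' }

All predict sets are disjoint. The grammar IS LL(1).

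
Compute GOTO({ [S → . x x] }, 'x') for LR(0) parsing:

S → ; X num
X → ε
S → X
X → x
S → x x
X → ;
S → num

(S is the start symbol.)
{ [S → x . x] }

GOTO(I, 'x') = CLOSURE({ [A → αX.β] : [A → α.Xβ] ∈ I, X = 'x' })

Items with dot before 'x', with the dot advanced:
  [S → . x x] → [S → x . x]
Closure adds nothing (no advanced item has the dot before a non-terminal).

GOTO = { [S → x . x] }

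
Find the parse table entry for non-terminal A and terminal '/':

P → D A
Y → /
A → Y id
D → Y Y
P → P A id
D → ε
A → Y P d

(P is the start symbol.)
To find M[A, '/'], we find productions for A where '/' is in the predict set (PREDICT(N → α) = (FIRST(α) \ {ε}) ∪ (FOLLOW(N) if α ⇒* ε)).

Relevant sets:
  FIRST(Y) = { '/' }

A → Y id: PREDICT = { '/' }
  '/' is in predict set, so this production goes in M[A, '/']
A → Y P d: PREDICT = { '/' }
  '/' is in predict set, so this production goes in M[A, '/']

M[A, '/'] = A → Y id, A → Y P d  (a multiply-defined cell — the grammar is not LL(1))

Answer: A → Y id, A → Y P d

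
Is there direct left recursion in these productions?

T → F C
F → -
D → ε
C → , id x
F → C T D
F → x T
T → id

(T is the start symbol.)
No direct left recursion

Direct left recursion occurs when N → N α for some non-terminal N (the right-hand side begins with the left-hand side itself).

T → F C: starts with F
F → -: starts with '-'
D → ε: starts with ε
C → , id x: starts with ','
F → C T D: starts with C
F → x T: starts with x
T → id: starts with id

No direct left recursion found.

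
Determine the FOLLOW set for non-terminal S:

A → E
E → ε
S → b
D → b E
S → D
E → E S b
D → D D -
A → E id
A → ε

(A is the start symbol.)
{ 'b' }

In E → E S b: S is followed by b, add FIRST(b) \ {ε} = { 'b' }

Taking the union: FOLLOW(S) = { 'b' }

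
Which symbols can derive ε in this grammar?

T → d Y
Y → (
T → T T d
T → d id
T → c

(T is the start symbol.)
A non-terminal is nullable if it can derive ε (the empty string): either it has an ε-production, or it has a production whose right-hand side consists entirely of nullable non-terminals.

There are no ε-productions, so no non-terminal can derive ε.
No non-terminals are nullable.

Answer: None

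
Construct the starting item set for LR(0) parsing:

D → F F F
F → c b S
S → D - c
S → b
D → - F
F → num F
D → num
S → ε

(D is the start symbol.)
First, augment the grammar with D' → D
I₀ = CLOSURE({ [D' → . D] }):
  [D' → . D] has the dot before D: add [D → . F F F], [D → . - F], [D → . num]
  [D → . F F F] has the dot before F: add [F → . c b S], [F → . num F]
No further items can be added.

I₀ = { [D → . - F], [D → . F F F], [D → . num], [D' → . D], [F → . c b S], [F → . num F] }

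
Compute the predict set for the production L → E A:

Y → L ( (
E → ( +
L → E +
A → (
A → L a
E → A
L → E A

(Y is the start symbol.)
PREDICT(L → E A) = (FIRST(RHS) \ {ε}) ∪ (FOLLOW(L) if ε ∈ FIRST(RHS), i.e. RHS ⇒* ε)
FIRST(E) = { '(' }
FIRST(E A) = { '(' }
ε ∉ FIRST(E A), so FOLLOW(L) is not added.
PREDICT(L → E A) = { '(' }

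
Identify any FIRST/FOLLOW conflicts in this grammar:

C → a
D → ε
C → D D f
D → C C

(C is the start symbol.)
A FIRST/FOLLOW conflict occurs when a non-terminal N has a nullable alternative N → β (β ⇒* ε) and another alternative N → α with FIRST(α) ∩ FOLLOW(N) ≠ ∅: on such a lookahead the parser cannot decide between expanding α and letting N vanish via β.

Nullable non-terminals: D.
FIRST sets used below: FIRST(C) = { 'a', 'f' }

D: nullable alternative(s) D → ε; FOLLOW(D) = { 'a', 'f' }
  D → ε: FIRST \ {ε} = { } — this is the only nullable alternative, skip
  D → C C: FIRST \ {ε} = { 'a', 'f' } — overlaps FOLLOW(D) on { 'a', 'f' }: CONFLICT

C has no nullable alternative, so no FIRST/FOLLOW check is needed there.

So the grammar has 1 FIRST/FOLLOW conflict (marked CONFLICT above).

Answer: Yes. D → C C with FOLLOW(D) on { 'a', 'f' }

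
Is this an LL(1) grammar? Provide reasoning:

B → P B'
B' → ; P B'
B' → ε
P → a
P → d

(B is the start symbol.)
Yes, the grammar is LL(1).

Relevant sets:
  FOLLOW(B') = { $ }

For B':
  PREDICT(B' → ';' P B') = { ';' }
  PREDICT(B' → ε) = { $ }
For P:
  PREDICT(P → a) = { 'a' }
  PREDICT(P → d) = { 'd' }
B has a single production, so nothing to check there.

All predict sets are disjoint. The grammar IS LL(1).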